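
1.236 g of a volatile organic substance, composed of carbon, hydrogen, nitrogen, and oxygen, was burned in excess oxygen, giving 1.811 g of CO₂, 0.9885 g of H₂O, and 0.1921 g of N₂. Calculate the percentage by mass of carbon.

mol C = 1.811 g CO₂ ÷ 44.009 g/mol = 0.041151 mol
mol H = 2 × 0.9885 g H₂O ÷ 18.015 g/mol = 0.10974 mol
mol N = 2 × 0.1921 g N₂ ÷ 28.014 g/mol = 0.013715 mol
mass O = 1.236 − (0.49426 + 0.11062 + 0.19210) = 0.43902 g → mol O = 0.43902 ÷ 15.999 = 0.027440 mol
mass % C = 0.49426 g ÷ 1.236 g × 100%

39.99%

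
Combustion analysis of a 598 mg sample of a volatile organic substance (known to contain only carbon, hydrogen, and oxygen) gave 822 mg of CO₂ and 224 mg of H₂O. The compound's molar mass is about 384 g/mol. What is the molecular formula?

mol C = 0.822 g CO₂ ÷ 44.009 g/mol = 0.01868 mol
mol H = 2 × 0.224 g H₂O ÷ 18.015 g/mol = 0.02487 mol
mass O = 0.598 − (0.2243 + 0.02507) = 0.3486 g → mol O = 0.3486 ÷ 15.999 = 0.02179 mol
Divide by the smallest (0.01868 mol): C 1.000, H 1.331, O 1.167
Multiplying each by 6 gives whole numbers: C 6.00, H 7.99, O 7.00
Empirical formula: C6H8O7
Empirical-formula mass = 192.12 g/mol; 384 ÷ 192.12 ≈ 2, so the molecular formula is C12H16O14.

C12H16O14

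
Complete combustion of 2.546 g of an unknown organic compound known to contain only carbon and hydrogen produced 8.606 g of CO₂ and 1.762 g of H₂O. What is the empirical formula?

CH

mol C = 8.606 g CO₂ ÷ 44.009 g/mol = 0.19555 mol
mol H = 2 × 1.762 g H₂O ÷ 18.015 g/mol = 0.19561 mol
Divide by the smallest (0.19555 mol): C 1.000, H 1.000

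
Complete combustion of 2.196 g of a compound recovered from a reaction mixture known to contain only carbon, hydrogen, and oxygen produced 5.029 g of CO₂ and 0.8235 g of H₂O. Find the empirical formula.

mol C = 5.029 g CO₂ ÷ 44.009 g/mol = 0.11427 mol
mol H = 2 × 0.8235 g H₂O ÷ 18.015 g/mol = 0.091424 mol
mass O = 2.196 − (1.3725 + 0.092155) = 0.73132 g → mol O = 0.73132 ÷ 15.999 = 0.045711 mol
Divide by the smallest (0.045711 mol): C 2.500, H 2.000, O 1.000
Multiplying each by 2 gives whole numbers: C 5.00, H 4.00, O 2.00

C5H4O2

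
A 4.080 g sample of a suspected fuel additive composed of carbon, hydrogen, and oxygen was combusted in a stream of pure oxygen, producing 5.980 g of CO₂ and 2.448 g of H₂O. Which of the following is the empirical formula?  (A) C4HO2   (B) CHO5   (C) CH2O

(C) CH2O

mol C = 5.980 g CO₂ ÷ 44.009 g/mol = 0.13588 mol
mol H = 2 × 2.448 g H₂O ÷ 18.015 g/mol = 0.27177 mol
mass O = 4.080 − (1.6321 + 0.27395) = 2.1740 g → mol O = 2.1740 ÷ 15.999 = 0.13588 mol
Divide by the smallest (0.13588 mol): C 1.000, H 2.000, O 1.000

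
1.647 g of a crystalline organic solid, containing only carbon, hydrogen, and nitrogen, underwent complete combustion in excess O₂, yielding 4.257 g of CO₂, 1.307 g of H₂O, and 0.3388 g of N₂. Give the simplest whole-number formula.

mol C = 4.257 g CO₂ ÷ 44.009 g/mol = 0.096730 mol
mol H = 2 × 1.307 g H₂O ÷ 18.015 g/mol = 0.14510 mol
mol N = 2 × 0.3388 g N₂ ÷ 28.014 g/mol = 0.024188 mol
Divide by the smallest (0.024188 mol): C 3.999, H 5.999, N 1.000

C4H6N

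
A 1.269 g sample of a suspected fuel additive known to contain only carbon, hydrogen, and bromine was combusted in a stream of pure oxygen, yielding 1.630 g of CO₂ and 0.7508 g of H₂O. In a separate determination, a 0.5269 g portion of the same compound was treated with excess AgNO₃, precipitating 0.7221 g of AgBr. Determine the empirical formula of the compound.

C4H9Br

mol C = 1.630 g CO₂ ÷ 44.009 g/mol = 0.037038 mol
mol H = 2 × 0.7508 g H₂O ÷ 18.015 g/mol = 0.083353 mol
From the AgBr data: mol Br per gram of compound = (0.7221 ÷ 187.772) ÷ 0.5269 = 0.0072986 mol/g, so in the 1.269 g combustion sample mol Br = 0.0092619 mol
Divide by the smallest (0.0092619 mol): C 3.999, H 9.000, Br 1.000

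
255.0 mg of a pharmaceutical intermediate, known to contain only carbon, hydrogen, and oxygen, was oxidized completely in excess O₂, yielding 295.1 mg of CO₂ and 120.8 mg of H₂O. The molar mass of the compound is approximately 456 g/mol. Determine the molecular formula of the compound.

C12H24O18

mol C = 0.2951 g CO₂ ÷ 44.009 g/mol = 0.0067054 mol
mol H = 2 × 0.1208 g H₂O ÷ 18.015 g/mol = 0.013411 mol
mass O = 0.2550 − (0.080539 + 0.013518) = 0.16094 g → mol O = 0.16094 ÷ 15.999 = 0.010060 mol
Divide by the smallest (0.0067054 mol): C 1.000, H 2.000, O 1.500
Multiplying each by 2 gives whole numbers: C 2.00, H 4.00, O 3.00
Empirical formula: C2H4O3
Empirical-formula mass = 76.05 g/mol; 456 ÷ 76.05 ≈ 6, so the molecular formula is C12H24O18.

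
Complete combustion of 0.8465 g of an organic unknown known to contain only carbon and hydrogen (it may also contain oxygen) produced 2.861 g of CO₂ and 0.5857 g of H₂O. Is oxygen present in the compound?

mol C = 2.861 g CO₂ ÷ 44.009 g/mol = 0.065009 mol
mol H = 2 × 0.5857 g H₂O ÷ 18.015 g/mol = 0.065024 mol
C and H together account for 0.84637 g — essentially the entire 0.8465 g sample — so the compound contains no oxygen.

no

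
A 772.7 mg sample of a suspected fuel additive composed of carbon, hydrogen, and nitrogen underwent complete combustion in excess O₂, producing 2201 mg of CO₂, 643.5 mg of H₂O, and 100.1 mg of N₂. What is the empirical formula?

mol C = 2.201 g CO₂ ÷ 44.009 g/mol = 0.050012 mol
mol H = 2 × 0.6435 g H₂O ÷ 18.015 g/mol = 0.071440 mol
mol N = 2 × 0.1001 g N₂ ÷ 28.014 g/mol = 0.0071464 mol
Divide by the smallest (0.0071464 mol): C 6.998, H 9.997, N 1.000

C7H10N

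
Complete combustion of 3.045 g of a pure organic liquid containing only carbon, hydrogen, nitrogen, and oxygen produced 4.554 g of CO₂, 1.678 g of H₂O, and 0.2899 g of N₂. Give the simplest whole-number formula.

C5H9NO4

mol C = 4.554 g CO₂ ÷ 44.009 g/mol = 0.10348 mol
mol H = 2 × 1.678 g H₂O ÷ 18.015 g/mol = 0.18629 mol
mol N = 2 × 0.2899 g N₂ ÷ 28.014 g/mol = 0.020697 mol
mass O = 3.045 − (1.2429 + 0.18778 + 0.28990) = 1.3244 g → mol O = 1.3244 ÷ 15.999 = 0.082782 mol
Divide by the smallest (0.020697 mol): C 5.000, H 9.001, N 1.000, O 4.000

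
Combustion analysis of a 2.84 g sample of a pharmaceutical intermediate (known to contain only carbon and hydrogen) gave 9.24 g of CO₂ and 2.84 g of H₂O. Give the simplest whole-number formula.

mol C = 9.24 g CO₂ ÷ 44.009 g/mol = 0.2100 mol
mol H = 2 × 2.84 g H₂O ÷ 18.015 g/mol = 0.3153 mol
Divide by the smallest (0.2100 mol): C 1.000, H 1.502
Multiplying each by 2 gives whole numbers: C 2.00, H 3.00

C2H3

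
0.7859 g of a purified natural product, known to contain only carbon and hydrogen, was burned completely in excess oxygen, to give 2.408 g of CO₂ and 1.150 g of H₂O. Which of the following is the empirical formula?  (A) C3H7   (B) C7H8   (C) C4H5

(A) C3H7

mol C = 2.408 g CO₂ ÷ 44.009 g/mol = 0.054716 mol
mol H = 2 × 1.150 g H₂O ÷ 18.015 g/mol = 0.12767 mol
Divide by the smallest (0.054716 mol): C 1.000, H 2.333
Multiplying each by 3 gives whole numbers: C 3.00, H 7.00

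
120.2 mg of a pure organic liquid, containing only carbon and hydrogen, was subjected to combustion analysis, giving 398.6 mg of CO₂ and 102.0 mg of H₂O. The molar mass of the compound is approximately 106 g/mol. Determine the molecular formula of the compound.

mol C = 0.3986 g CO₂ ÷ 44.009 g/mol = 0.0090572 mol
mol H = 2 × 0.1020 g H₂O ÷ 18.015 g/mol = 0.011324 mol
Divide by the smallest (0.0090572 mol): C 1.000, H 1.250
Multiplying each by 4 gives whole numbers: C 4.00, H 5.00
Empirical formula: C4H5
Empirical-formula mass = 53.08 g/mol; 106 ÷ 53.08 ≈ 2, so the molecular formula is C8H10.

C8H10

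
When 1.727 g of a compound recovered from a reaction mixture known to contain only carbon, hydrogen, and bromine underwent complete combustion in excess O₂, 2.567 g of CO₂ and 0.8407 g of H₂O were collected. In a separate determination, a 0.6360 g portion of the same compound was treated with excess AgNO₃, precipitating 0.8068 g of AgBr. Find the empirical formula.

mol C = 2.567 g CO₂ ÷ 44.009 g/mol = 0.058329 mol
mol H = 2 × 0.8407 g H₂O ÷ 18.015 g/mol = 0.093333 mol
From the AgBr data: mol Br per gram of compound = (0.8068 ÷ 187.772) ÷ 0.6360 = 0.0067558 mol/g, so in the 1.727 g combustion sample mol Br = 0.011667 mol
Divide by the smallest (0.011667 mol): C 4.999, H 8.000, Br 1.000

C5H8Br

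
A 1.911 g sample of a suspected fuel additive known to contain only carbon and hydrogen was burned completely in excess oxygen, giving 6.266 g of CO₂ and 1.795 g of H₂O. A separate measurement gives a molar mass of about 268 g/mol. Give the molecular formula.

C20H28

mol C = 6.266 g CO₂ ÷ 44.009 g/mol = 0.14238 mol
mol H = 2 × 1.795 g H₂O ÷ 18.015 g/mol = 0.19928 mol
Divide by the smallest (0.14238 mol): C 1.000, H 1.400
Multiplying each by 5 gives whole numbers: C 5.00, H 7.00
Empirical formula: C5H7
Empirical-formula mass = 67.11 g/mol; 268 ÷ 67.11 ≈ 4, so the molecular formula is C20H28.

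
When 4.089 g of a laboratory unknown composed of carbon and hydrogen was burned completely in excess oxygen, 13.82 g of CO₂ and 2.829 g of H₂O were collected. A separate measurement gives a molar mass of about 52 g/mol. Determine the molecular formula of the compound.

C4H4

mol C = 13.82 g CO₂ ÷ 44.009 g/mol = 0.31403 mol
mol H = 2 × 2.829 g H₂O ÷ 18.015 g/mol = 0.31407 mol
Divide by the smallest (0.31403 mol): C 1.000, H 1.000
Empirical formula: CH
Empirical-formula mass = 13.02 g/mol; 52 ÷ 13.02 ≈ 4, so the molecular formula is C4H4.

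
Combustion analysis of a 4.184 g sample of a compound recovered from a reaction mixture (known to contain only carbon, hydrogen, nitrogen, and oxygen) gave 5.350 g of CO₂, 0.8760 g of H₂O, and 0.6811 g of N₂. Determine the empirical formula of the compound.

mol C = 5.350 g CO₂ ÷ 44.009 g/mol = 0.12157 mol
mol H = 2 × 0.8760 g H₂O ÷ 18.015 g/mol = 0.097252 mol
mol N = 2 × 0.6811 g N₂ ÷ 28.014 g/mol = 0.048626 mol
mass O = 4.184 − (1.4601 + 0.098030 + 0.68110) = 1.9447 g → mol O = 1.9447 ÷ 15.999 = 0.12155 mol
Divide by the smallest (0.048626 mol): C 2.500, H 2.000, N 1.000, O 2.500
Multiplying each by 2 gives whole numbers: C 5.00, H 4.00, N 2.00, O 5.00

C5H4N2O5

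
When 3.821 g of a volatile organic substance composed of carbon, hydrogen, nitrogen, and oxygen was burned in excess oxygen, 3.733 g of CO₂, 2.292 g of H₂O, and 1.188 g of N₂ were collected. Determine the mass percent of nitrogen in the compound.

mol C = 3.733 g CO₂ ÷ 44.009 g/mol = 0.084824 mol
mol H = 2 × 2.292 g H₂O ÷ 18.015 g/mol = 0.25445 mol
mol N = 2 × 1.188 g N₂ ÷ 28.014 g/mol = 0.084815 mol
mass O = 3.821 − (1.0188 + 0.25649 + 1.1880) = 1.3577 g → mol O = 1.3577 ÷ 15.999 = 0.084861 mol
mass % N = 1.1880 g ÷ 3.821 g × 100%

31.09%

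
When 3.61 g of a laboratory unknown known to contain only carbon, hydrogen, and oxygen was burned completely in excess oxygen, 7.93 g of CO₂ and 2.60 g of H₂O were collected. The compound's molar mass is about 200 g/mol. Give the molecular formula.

mol C = 7.93 g CO₂ ÷ 44.009 g/mol = 0.1802 mol
mol H = 2 × 2.60 g H₂O ÷ 18.015 g/mol = 0.2886 mol
mass O = 3.61 − (2.164 + 0.2910) = 1.155 g → mol O = 1.155 ÷ 15.999 = 0.07218 mol
Divide by the smallest (0.07218 mol): C 2.496, H 3.999, O 1.000
Multiplying each by 2 gives whole numbers: C 4.99, H 8.00, O 2.00
Empirical formula: C5H8O2
Empirical-formula mass = 100.12 g/mol; 200 ÷ 100.12 ≈ 2, so the molecular formula is C10H16O4.

C10H16O4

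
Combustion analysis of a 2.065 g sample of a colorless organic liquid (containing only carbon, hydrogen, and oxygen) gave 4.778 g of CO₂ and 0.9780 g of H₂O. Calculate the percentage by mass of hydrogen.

5.30%

mol C = 4.778 g CO₂ ÷ 44.009 g/mol = 0.10857 mol
mol H = 2 × 0.9780 g H₂O ÷ 18.015 g/mol = 0.10858 mol
mass O = 2.065 − (1.3040 + 0.10944) = 0.65154 g → mol O = 0.65154 ÷ 15.999 = 0.040724 mol
mass % H = 0.10944 g ÷ 2.065 g × 100%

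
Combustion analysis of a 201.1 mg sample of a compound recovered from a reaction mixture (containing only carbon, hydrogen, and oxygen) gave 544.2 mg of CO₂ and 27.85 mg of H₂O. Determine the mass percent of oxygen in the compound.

mol C = 0.5442 g CO₂ ÷ 44.009 g/mol = 0.012366 mol
mol H = 2 × 0.02785 g H₂O ÷ 18.015 g/mol = 0.0030919 mol
mass O = 0.2011 − (0.14852 + 0.0031166) = 0.049460 g → mol O = 0.049460 ÷ 15.999 = 0.0030914 mol
mass % O = 0.049460 g ÷ 0.2011 g × 100%

24.59%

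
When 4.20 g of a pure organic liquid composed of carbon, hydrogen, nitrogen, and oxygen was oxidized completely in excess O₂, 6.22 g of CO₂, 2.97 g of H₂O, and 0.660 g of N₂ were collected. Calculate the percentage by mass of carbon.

40.4%

mol C = 6.22 g CO₂ ÷ 44.009 g/mol = 0.1413 mol
mol H = 2 × 2.97 g H₂O ÷ 18.015 g/mol = 0.3297 mol
mol N = 2 × 0.660 g N₂ ÷ 28.014 g/mol = 0.04712 mol
mass O = 4.20 − (1.698 + 0.3324 + 0.6600) = 1.510 g → mol O = 1.510 ÷ 15.999 = 0.09438 mol
mass % C = 1.698 g ÷ 4.20 g × 100%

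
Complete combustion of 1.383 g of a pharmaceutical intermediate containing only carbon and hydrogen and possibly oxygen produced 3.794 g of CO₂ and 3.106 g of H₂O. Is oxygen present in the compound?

mol C = 3.794 g CO₂ ÷ 44.009 g/mol = 0.086210 mol
mol H = 2 × 3.106 g H₂O ÷ 18.015 g/mol = 0.34482 mol
C and H together account for 1.3830 g — essentially the entire 1.383 g sample — so the compound contains no oxygen.

no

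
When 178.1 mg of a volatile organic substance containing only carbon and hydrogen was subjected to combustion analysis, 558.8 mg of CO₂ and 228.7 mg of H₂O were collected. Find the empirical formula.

mol C = 0.5588 g CO₂ ÷ 44.009 g/mol = 0.012697 mol
mol H = 2 × 0.2287 g H₂O ÷ 18.015 g/mol = 0.025390 mol
Divide by the smallest (0.012697 mol): C 1.000, H 2.000

CH2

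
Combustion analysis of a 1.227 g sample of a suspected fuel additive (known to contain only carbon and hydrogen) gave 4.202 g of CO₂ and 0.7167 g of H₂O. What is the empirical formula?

C6H5

mol C = 4.202 g CO₂ ÷ 44.009 g/mol = 0.095480 mol
mol H = 2 × 0.7167 g H₂O ÷ 18.015 g/mol = 0.079567 mol
Divide by the smallest (0.079567 mol): C 1.200, H 1.000
Multiplying each by 5 gives whole numbers: C 6.00, H 5.00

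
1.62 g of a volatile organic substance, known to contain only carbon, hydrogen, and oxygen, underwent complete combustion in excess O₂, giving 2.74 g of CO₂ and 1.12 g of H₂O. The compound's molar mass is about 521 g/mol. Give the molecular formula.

C20H40O15

mol C = 2.74 g CO₂ ÷ 44.009 g/mol = 0.06226 mol
mol H = 2 × 1.12 g H₂O ÷ 18.015 g/mol = 0.1243 mol
mass O = 1.62 − (0.7478 + 0.1253) = 0.7469 g → mol O = 0.7469 ÷ 15.999 = 0.04668 mol
Divide by the smallest (0.04668 mol): C 1.334, H 2.664, O 1.000
Multiplying each by 3 gives whole numbers: C 4.00, H 7.99, O 3.00
Empirical formula: C4H8O3
Empirical-formula mass = 104.10 g/mol; 521 ÷ 104.10 ≈ 5, so the molecular formula is C20H40O15.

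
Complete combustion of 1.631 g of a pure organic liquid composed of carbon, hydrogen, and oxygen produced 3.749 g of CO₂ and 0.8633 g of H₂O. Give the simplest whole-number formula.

C8H9O3

mol C = 3.749 g CO₂ ÷ 44.009 g/mol = 0.085187 mol
mol H = 2 × 0.8633 g H₂O ÷ 18.015 g/mol = 0.095842 mol
mass O = 1.631 − (1.0232 + 0.096609) = 0.51121 g → mol O = 0.51121 ÷ 15.999 = 0.031953 mol
Divide by the smallest (0.031953 mol): C 2.666, H 3.000, O 1.000
Multiplying each by 3 gives whole numbers: C 8.00, H 9.00, O 3.00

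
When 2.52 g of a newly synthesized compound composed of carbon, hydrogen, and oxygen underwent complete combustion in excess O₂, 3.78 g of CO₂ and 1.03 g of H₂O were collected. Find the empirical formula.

C3H4O3

mol C = 3.78 g CO₂ ÷ 44.009 g/mol = 0.08589 mol
mol H = 2 × 1.03 g H₂O ÷ 18.015 g/mol = 0.1143 mol
mass O = 2.52 − (1.032 + 0.1153) = 1.373 g → mol O = 1.373 ÷ 15.999 = 0.08582 mol
Divide by the smallest (0.08582 mol): C 1.001, H 1.332, O 1.000
Multiplying each by 3 gives whole numbers: C 3.00, H 4.00, O 3.00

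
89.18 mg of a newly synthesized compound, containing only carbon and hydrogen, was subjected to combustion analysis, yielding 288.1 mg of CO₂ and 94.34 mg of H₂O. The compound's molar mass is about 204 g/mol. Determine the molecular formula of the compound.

C15H24

mol C = 0.2881 g CO₂ ÷ 44.009 g/mol = 0.0065464 mol
mol H = 2 × 0.09434 g H₂O ÷ 18.015 g/mol = 0.010473 mol
Divide by the smallest (0.0065464 mol): C 1.000, H 1.600
Multiplying each by 5 gives whole numbers: C 5.00, H 8.00
Empirical formula: C5H8
Empirical-formula mass = 68.12 g/mol; 204 ÷ 68.12 ≈ 3, so the molecular formula is C15H24.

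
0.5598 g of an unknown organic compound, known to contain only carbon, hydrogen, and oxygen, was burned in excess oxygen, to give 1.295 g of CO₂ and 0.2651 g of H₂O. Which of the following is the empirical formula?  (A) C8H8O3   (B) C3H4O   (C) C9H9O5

(A) C8H8O3

mol C = 1.295 g CO₂ ÷ 44.009 g/mol = 0.029426 mol
mol H = 2 × 0.2651 g H₂O ÷ 18.015 g/mol = 0.029431 mol
mass O = 0.5598 − (0.35343 + 0.029666) = 0.17670 g → mol O = 0.17670 ÷ 15.999 = 0.011044 mol
Divide by the smallest (0.011044 mol): C 2.664, H 2.665, O 1.000
Multiplying each by 3 gives whole numbers: C 7.99, H 7.99, O 3.00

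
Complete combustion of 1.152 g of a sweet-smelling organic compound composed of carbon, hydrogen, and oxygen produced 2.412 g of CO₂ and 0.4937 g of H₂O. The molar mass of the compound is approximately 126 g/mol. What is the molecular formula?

mol C = 2.412 g CO₂ ÷ 44.009 g/mol = 0.054807 mol
mol H = 2 × 0.4937 g H₂O ÷ 18.015 g/mol = 0.054810 mol
mass O = 1.152 − (0.65829 + 0.055248) = 0.43847 g → mol O = 0.43847 ÷ 15.999 = 0.027406 mol
Divide by the smallest (0.027406 mol): C 2.000, H 2.000, O 1.000
Empirical formula: C2H2O
Empirical-formula mass = 42.04 g/mol; 126 ÷ 42.04 ≈ 3, so the molecular formula is C6H6O3.

C6H6O3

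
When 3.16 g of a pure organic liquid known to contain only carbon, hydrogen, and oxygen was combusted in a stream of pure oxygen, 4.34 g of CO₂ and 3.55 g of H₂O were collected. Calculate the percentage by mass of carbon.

37.5%

mol C = 4.34 g CO₂ ÷ 44.009 g/mol = 0.09862 mol
mol H = 2 × 3.55 g H₂O ÷ 18.015 g/mol = 0.3941 mol
mass O = 3.16 − (1.184 + 0.3973) = 1.578 g → mol O = 1.578 ÷ 15.999 = 0.09865 mol
mass % C = 1.184 g ÷ 3.16 g × 100%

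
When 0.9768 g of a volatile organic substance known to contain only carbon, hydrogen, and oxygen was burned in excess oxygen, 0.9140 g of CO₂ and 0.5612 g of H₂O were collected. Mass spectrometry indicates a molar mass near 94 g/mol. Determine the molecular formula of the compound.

mol C = 0.9140 g CO₂ ÷ 44.009 g/mol = 0.020768 mol
mol H = 2 × 0.5612 g H₂O ÷ 18.015 g/mol = 0.062304 mol
mass O = 0.9768 − (0.24945 + 0.062802) = 0.66455 g → mol O = 0.66455 ÷ 15.999 = 0.041537 mol
Divide by the smallest (0.020768 mol): C 1.000, H 3.000, O 2.000
Empirical formula: CH3O2
Empirical-formula mass = 47.03 g/mol; 94 ÷ 47.03 ≈ 2, so the molecular formula is C2H6O4.

C2H6O4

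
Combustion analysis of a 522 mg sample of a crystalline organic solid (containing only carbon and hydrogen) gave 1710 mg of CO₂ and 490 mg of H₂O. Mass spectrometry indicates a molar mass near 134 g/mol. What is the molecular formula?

C10H14

mol C = 1.71 g CO₂ ÷ 44.009 g/mol = 0.03886 mol
mol H = 2 × 0.490 g H₂O ÷ 18.015 g/mol = 0.05440 mol
Divide by the smallest (0.03886 mol): C 1.000, H 1.400
Multiplying each by 5 gives whole numbers: C 5.00, H 7.00
Empirical formula: C5H7
Empirical-formula mass = 67.11 g/mol; 134 ÷ 67.11 ≈ 2, so the molecular formula is C10H14.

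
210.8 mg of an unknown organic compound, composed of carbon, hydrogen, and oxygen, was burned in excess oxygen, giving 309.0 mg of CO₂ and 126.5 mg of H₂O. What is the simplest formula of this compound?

mol C = 0.3090 g CO₂ ÷ 44.009 g/mol = 0.0070213 mol
mol H = 2 × 0.1265 g H₂O ÷ 18.015 g/mol = 0.014044 mol
mass O = 0.2108 − (0.084333 + 0.014156) = 0.11231 g → mol O = 0.11231 ÷ 15.999 = 0.0070199 mol
Divide by the smallest (0.0070199 mol): C 1.000, H 2.001, O 1.000

CH2O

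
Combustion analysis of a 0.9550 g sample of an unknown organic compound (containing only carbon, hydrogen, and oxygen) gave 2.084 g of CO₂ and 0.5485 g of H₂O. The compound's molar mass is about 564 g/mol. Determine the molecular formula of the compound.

mol C = 2.084 g CO₂ ÷ 44.009 g/mol = 0.047354 mol
mol H = 2 × 0.5485 g H₂O ÷ 18.015 g/mol = 0.060894 mol
mass O = 0.9550 − (0.56877 + 0.061381) = 0.32485 g → mol O = 0.32485 ÷ 15.999 = 0.020304 mol
Divide by the smallest (0.020304 mol): C 2.332, H 2.999, O 1.000
Multiplying each by 3 gives whole numbers: C 7.00, H 9.00, O 3.00
Empirical formula: C7H9O3
Empirical-formula mass = 141.15 g/mol; 564 ÷ 141.15 ≈ 4, so the molecular formula is C28H36O12.

C28H36O12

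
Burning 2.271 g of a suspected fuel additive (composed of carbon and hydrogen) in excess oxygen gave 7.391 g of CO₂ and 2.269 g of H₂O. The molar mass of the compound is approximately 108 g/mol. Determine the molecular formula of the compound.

C8H12

mol C = 7.391 g CO₂ ÷ 44.009 g/mol = 0.16794 mol
mol H = 2 × 2.269 g H₂O ÷ 18.015 g/mol = 0.25190 mol
Divide by the smallest (0.16794 mol): C 1.000, H 1.500
Multiplying each by 2 gives whole numbers: C 2.00, H 3.00
Empirical formula: C2H3
Empirical-formula mass = 27.05 g/mol; 108 ÷ 27.05 ≈ 4, so the molecular formula is C8H12.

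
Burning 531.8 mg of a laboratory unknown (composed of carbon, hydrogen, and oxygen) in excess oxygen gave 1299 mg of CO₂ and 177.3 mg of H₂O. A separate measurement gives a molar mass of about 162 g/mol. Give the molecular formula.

mol C = 1.299 g CO₂ ÷ 44.009 g/mol = 0.029517 mol
mol H = 2 × 0.1773 g H₂O ÷ 18.015 g/mol = 0.019684 mol
mass O = 0.5318 − (0.35452 + 0.019841) = 0.15743 g → mol O = 0.15743 ÷ 15.999 = 0.0098402 mol
Divide by the smallest (0.0098402 mol): C 3.000, H 2.000, O 1.000
Empirical formula: C3H2O
Empirical-formula mass = 54.05 g/mol; 162 ÷ 54.05 ≈ 3, so the molecular formula is C9H6O3.

C9H6O3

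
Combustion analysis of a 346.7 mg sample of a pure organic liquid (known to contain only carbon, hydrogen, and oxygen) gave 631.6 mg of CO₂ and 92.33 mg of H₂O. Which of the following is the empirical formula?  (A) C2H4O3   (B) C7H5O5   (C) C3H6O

(B) C7H5O5

mol C = 0.6316 g CO₂ ÷ 44.009 g/mol = 0.014352 mol
mol H = 2 × 0.09233 g H₂O ÷ 18.015 g/mol = 0.010250 mol
mass O = 0.3467 − (0.17238 + 0.010332) = 0.16399 g → mol O = 0.16399 ÷ 15.999 = 0.010250 mol
Divide by the smallest (0.010250 mol): C 1.400, H 1.000, O 1.000
Multiplying each by 5 gives whole numbers: C 7.00, H 5.00, O 5.00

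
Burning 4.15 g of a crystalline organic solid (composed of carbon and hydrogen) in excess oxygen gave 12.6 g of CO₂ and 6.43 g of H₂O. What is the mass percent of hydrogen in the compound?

mol C = 12.6 g CO₂ ÷ 44.009 g/mol = 0.2863 mol
mol H = 2 × 6.43 g H₂O ÷ 18.015 g/mol = 0.7138 mol
mass % H = 0.7196 g ÷ 4.15 g × 100%

17.3%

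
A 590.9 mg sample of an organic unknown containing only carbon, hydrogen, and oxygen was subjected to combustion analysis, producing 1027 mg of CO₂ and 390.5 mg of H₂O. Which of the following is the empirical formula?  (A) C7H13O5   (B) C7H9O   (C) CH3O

(A) C7H13O5

mol C = 1.027 g CO₂ ÷ 44.009 g/mol = 0.023336 mol
mol H = 2 × 0.3905 g H₂O ÷ 18.015 g/mol = 0.043353 mol
mass O = 0.5909 − (0.28029 + 0.043700) = 0.26691 g → mol O = 0.26691 ÷ 15.999 = 0.016683 mol
Divide by the smallest (0.016683 mol): C 1.399, H 2.599, O 1.000
Multiplying each by 5 gives whole numbers: C 6.99, H 12.99, O 5.00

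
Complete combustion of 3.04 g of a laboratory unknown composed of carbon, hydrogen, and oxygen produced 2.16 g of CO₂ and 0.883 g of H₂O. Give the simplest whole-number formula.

mol C = 2.16 g CO₂ ÷ 44.009 g/mol = 0.04908 mol
mol H = 2 × 0.883 g H₂O ÷ 18.015 g/mol = 0.09803 mol
mass O = 3.04 − (0.5895 + 0.09881) = 2.352 g → mol O = 2.352 ÷ 15.999 = 0.1470 mol
Divide by the smallest (0.04908 mol): C 1.000, H 1.997, O 2.995

CH2O3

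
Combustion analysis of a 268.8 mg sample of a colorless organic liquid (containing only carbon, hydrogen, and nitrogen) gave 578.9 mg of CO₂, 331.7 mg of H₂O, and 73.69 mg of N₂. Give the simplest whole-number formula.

C5H14N2

mol C = 0.5789 g CO₂ ÷ 44.009 g/mol = 0.013154 mol
mol H = 2 × 0.3317 g H₂O ÷ 18.015 g/mol = 0.036825 mol
mol N = 2 × 0.07369 g N₂ ÷ 28.014 g/mol = 0.0052609 mol
Divide by the smallest (0.0052609 mol): C 2.500, H 7.000, N 1.000
Multiplying each by 2 gives whole numbers: C 5.00, H 14.00, N 2.00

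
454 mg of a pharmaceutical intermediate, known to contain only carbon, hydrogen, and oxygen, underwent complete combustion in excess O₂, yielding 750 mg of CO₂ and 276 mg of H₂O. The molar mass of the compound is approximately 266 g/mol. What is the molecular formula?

C10H18O8

mol C = 0.750 g CO₂ ÷ 44.009 g/mol = 0.01704 mol
mol H = 2 × 0.276 g H₂O ÷ 18.015 g/mol = 0.03064 mol
mass O = 0.454 − (0.2047 + 0.03089) = 0.2184 g → mol O = 0.2184 ÷ 15.999 = 0.01365 mol
Divide by the smallest (0.01365 mol): C 1.248, H 2.244, O 1.000
Multiplying each by 4 gives whole numbers: C 4.99, H 8.98, O 4.00
Empirical formula: C5H9O4
Empirical-formula mass = 133.12 g/mol; 266 ÷ 133.12 ≈ 2, so the molecular formula is C10H18O8.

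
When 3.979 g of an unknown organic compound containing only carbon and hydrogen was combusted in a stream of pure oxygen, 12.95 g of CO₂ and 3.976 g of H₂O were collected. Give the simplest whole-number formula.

C2H3

mol C = 12.95 g CO₂ ÷ 44.009 g/mol = 0.29426 mol
mol H = 2 × 3.976 g H₂O ÷ 18.015 g/mol = 0.44141 mol
Divide by the smallest (0.29426 mol): C 1.000, H 1.500
Multiplying each by 2 gives whole numbers: C 2.00, H 3.00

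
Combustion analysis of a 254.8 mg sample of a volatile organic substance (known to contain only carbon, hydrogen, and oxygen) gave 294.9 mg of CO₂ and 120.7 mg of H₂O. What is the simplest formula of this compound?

mol C = 0.2949 g CO₂ ÷ 44.009 g/mol = 0.0067009 mol
mol H = 2 × 0.1207 g H₂O ÷ 18.015 g/mol = 0.013400 mol
mass O = 0.2548 − (0.080485 + 0.013507) = 0.16081 g → mol O = 0.16081 ÷ 15.999 = 0.010051 mol
Divide by the smallest (0.0067009 mol): C 1.000, H 2.000, O 1.500
Multiplying each by 2 gives whole numbers: C 2.00, H 4.00, O 3.00

C2H4O3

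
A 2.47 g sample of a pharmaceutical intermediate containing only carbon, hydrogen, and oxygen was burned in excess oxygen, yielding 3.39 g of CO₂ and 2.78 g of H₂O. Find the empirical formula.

mol C = 3.39 g CO₂ ÷ 44.009 g/mol = 0.07703 mol
mol H = 2 × 2.78 g H₂O ÷ 18.015 g/mol = 0.3086 mol
mass O = 2.47 − (0.9252 + 0.3111) = 1.234 g → mol O = 1.234 ÷ 15.999 = 0.07711 mol
Divide by the smallest (0.07703 mol): C 1.000, H 4.007, O 1.001

CH4O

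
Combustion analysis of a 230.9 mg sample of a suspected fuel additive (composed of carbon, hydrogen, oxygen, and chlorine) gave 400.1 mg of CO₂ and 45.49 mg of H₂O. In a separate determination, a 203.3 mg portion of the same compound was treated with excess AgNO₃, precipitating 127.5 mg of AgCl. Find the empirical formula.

mol C = 0.4001 g CO₂ ÷ 44.009 g/mol = 0.0090913 mol
mol H = 2 × 0.04549 g H₂O ÷ 18.015 g/mol = 0.0050502 mol
From the AgCl data: mol Cl per gram of compound = (0.1275 ÷ 143.318) ÷ 0.2033 = 0.0043759 mol/g, so in the 0.2309 g combustion sample mol Cl = 0.0010104 mol
mass O = 0.2309 − (0.10920 + 0.0050906 + 0.035819) = 0.080795 g → mol O = 0.080795 ÷ 15.999 = 0.0050500 mol
Divide by the smallest (0.0010104 mol): C 8.998, H 4.998, Cl 1.000, O 4.998

C9H5ClO5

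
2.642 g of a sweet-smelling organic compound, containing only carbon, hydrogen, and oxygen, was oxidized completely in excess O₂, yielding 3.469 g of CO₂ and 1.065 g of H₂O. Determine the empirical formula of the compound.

mol C = 3.469 g CO₂ ÷ 44.009 g/mol = 0.078825 mol
mol H = 2 × 1.065 g H₂O ÷ 18.015 g/mol = 0.11823 mol
mass O = 2.642 − (0.94676 + 0.11918) = 1.5761 g → mol O = 1.5761 ÷ 15.999 = 0.098510 mol
Divide by the smallest (0.078825 mol): C 1.000, H 1.500, O 1.250
Multiplying each by 4 gives whole numbers: C 4.00, H 6.00, O 5.00

C4H6O5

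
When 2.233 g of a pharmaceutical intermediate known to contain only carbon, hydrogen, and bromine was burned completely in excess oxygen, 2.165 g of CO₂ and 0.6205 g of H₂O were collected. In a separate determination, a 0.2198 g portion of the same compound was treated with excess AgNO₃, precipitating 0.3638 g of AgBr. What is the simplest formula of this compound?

mol C = 2.165 g CO₂ ÷ 44.009 g/mol = 0.049194 mol
mol H = 2 × 0.6205 g H₂O ÷ 18.015 g/mol = 0.068887 mol
From the AgBr data: mol Br per gram of compound = (0.3638 ÷ 187.772) ÷ 0.2198 = 0.0088146 mol/g, so in the 2.233 g combustion sample mol Br = 0.019683 mol
Divide by the smallest (0.019683 mol): C 2.499, H 3.500, Br 1.000
Multiplying each by 2 gives whole numbers: C 5.00, H 7.00, Br 2.00

C5H7Br2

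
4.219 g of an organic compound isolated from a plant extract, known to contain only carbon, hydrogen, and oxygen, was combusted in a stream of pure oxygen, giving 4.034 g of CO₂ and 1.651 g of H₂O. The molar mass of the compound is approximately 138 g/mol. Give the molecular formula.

C3H6O6

mol C = 4.034 g CO₂ ÷ 44.009 g/mol = 0.091663 mol
mol H = 2 × 1.651 g H₂O ÷ 18.015 g/mol = 0.18329 mol
mass O = 4.219 − (1.1010 + 0.18476) = 2.9333 g → mol O = 2.9333 ÷ 15.999 = 0.18334 mol
Divide by the smallest (0.091663 mol): C 1.000, H 2.000, O 2.000
Empirical formula: CH2O2
Empirical-formula mass = 46.02 g/mol; 138 ÷ 46.02 ≈ 3, so the molecular formula is C3H6O6.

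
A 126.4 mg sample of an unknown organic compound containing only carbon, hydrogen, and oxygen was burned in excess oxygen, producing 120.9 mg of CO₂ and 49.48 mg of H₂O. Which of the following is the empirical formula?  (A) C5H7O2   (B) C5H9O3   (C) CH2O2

(C) CH2O2

mol C = 0.1209 g CO₂ ÷ 44.009 g/mol = 0.0027472 mol
mol H = 2 × 0.04948 g H₂O ÷ 18.015 g/mol = 0.0054932 mol
mass O = 0.1264 − (0.032996 + 0.0055371) = 0.087867 g → mol O = 0.087867 ÷ 15.999 = 0.0054920 mol
Divide by the smallest (0.0027472 mol): C 1.000, H 2.000, O 1.999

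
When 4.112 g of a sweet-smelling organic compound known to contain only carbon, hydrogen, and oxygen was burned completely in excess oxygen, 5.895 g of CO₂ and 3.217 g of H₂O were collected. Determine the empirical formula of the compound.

mol C = 5.895 g CO₂ ÷ 44.009 g/mol = 0.13395 mol
mol H = 2 × 3.217 g H₂O ÷ 18.015 g/mol = 0.35715 mol
mass O = 4.112 − (1.6089 + 0.36000) = 2.1431 g → mol O = 2.1431 ÷ 15.999 = 0.13395 mol
Divide by the smallest (0.13395 mol): C 1.000, H 2.666, O 1.000
Multiplying each by 3 gives whole numbers: C 3.00, H 8.00, O 3.00

C3H8O3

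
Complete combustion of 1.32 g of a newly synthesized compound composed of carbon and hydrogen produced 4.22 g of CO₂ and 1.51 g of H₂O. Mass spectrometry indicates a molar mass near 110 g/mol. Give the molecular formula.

C8H14

mol C = 4.22 g CO₂ ÷ 44.009 g/mol = 0.09589 mol
mol H = 2 × 1.51 g H₂O ÷ 18.015 g/mol = 0.1676 mol
Divide by the smallest (0.09589 mol): C 1.000, H 1.748
Multiplying each by 4 gives whole numbers: C 4.00, H 6.99
Empirical formula: C4H7
Empirical-formula mass = 55.10 g/mol; 110 ÷ 55.10 ≈ 2, so the molecular formula is C8H14.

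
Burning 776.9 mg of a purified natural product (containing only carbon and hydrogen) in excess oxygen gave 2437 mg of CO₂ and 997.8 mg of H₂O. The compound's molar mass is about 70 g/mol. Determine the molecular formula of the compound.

mol C = 2.437 g CO₂ ÷ 44.009 g/mol = 0.055375 mol
mol H = 2 × 0.9978 g H₂O ÷ 18.015 g/mol = 0.11077 mol
Divide by the smallest (0.055375 mol): C 1.000, H 2.000
Empirical formula: CH2
Empirical-formula mass = 14.03 g/mol; 70 ÷ 14.03 ≈ 5, so the molecular formula is C5H10.

C5H10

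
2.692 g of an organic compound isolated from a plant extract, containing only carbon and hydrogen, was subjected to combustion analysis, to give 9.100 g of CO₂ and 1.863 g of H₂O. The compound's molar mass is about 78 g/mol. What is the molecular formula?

C6H6

mol C = 9.100 g CO₂ ÷ 44.009 g/mol = 0.20678 mol
mol H = 2 × 1.863 g H₂O ÷ 18.015 g/mol = 0.20683 mol
Divide by the smallest (0.20678 mol): C 1.000, H 1.000
Empirical formula: CH
Empirical-formula mass = 13.02 g/mol; 78 ÷ 13.02 ≈ 6, so the molecular formula is C6H6.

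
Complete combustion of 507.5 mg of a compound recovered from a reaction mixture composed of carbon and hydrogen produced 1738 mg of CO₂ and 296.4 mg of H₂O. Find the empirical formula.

mol C = 1.738 g CO₂ ÷ 44.009 g/mol = 0.039492 mol
mol H = 2 × 0.2964 g H₂O ÷ 18.015 g/mol = 0.032906 mol
Divide by the smallest (0.032906 mol): C 1.200, H 1.000
Multiplying each by 5 gives whole numbers: C 6.00, H 5.00

C6H5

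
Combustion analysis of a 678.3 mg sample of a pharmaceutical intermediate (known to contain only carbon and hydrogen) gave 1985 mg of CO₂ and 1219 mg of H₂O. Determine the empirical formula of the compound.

mol C = 1.985 g CO₂ ÷ 44.009 g/mol = 0.045104 mol
mol H = 2 × 1.219 g H₂O ÷ 18.015 g/mol = 0.13533 mol
Divide by the smallest (0.045104 mol): C 1.000, H 3.000

CH3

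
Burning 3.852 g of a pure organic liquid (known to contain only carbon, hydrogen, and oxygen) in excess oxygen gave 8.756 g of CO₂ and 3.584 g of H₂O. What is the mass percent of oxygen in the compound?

mol C = 8.756 g CO₂ ÷ 44.009 g/mol = 0.19896 mol
mol H = 2 × 3.584 g H₂O ÷ 18.015 g/mol = 0.39789 mol
mass O = 3.852 − (2.3897 + 0.40107) = 1.0612 g → mol O = 1.0612 ÷ 15.999 = 0.066331 mol
mass % O = 1.0612 g ÷ 3.852 g × 100%

27.55%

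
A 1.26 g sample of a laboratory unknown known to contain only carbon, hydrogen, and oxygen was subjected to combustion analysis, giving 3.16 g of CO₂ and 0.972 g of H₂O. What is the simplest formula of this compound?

C4H6O

mol C = 3.16 g CO₂ ÷ 44.009 g/mol = 0.07180 mol
mol H = 2 × 0.972 g H₂O ÷ 18.015 g/mol = 0.1079 mol
mass O = 1.26 − (0.8624 + 0.1088) = 0.2888 g → mol O = 0.2888 ÷ 15.999 = 0.01805 mol
Divide by the smallest (0.01805 mol): C 3.978, H 5.978, O 1.000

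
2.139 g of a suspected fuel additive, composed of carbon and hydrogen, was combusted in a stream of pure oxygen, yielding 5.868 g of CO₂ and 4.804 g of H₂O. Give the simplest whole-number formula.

CH4

mol C = 5.868 g CO₂ ÷ 44.009 g/mol = 0.13334 mol
mol H = 2 × 4.804 g H₂O ÷ 18.015 g/mol = 0.53333 mol
Divide by the smallest (0.13334 mol): C 1.000, H 4.000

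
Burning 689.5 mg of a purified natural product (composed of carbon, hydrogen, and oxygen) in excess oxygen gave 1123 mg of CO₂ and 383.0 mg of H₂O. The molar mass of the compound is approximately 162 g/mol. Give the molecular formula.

C6H10O5

mol C = 1.123 g CO₂ ÷ 44.009 g/mol = 0.025518 mol
mol H = 2 × 0.3830 g H₂O ÷ 18.015 g/mol = 0.042520 mol
mass O = 0.6895 − (0.30649 + 0.042860) = 0.34015 g → mol O = 0.34015 ÷ 15.999 = 0.021261 mol
Divide by the smallest (0.021261 mol): C 1.200, H 2.000, O 1.000
Multiplying each by 5 gives whole numbers: C 6.00, H 10.00, O 5.00
Empirical formula: C6H10O5
Empirical-formula mass = 162.14 g/mol; 162 ÷ 162.14 ≈ 1, so the molecular formula is C6H10O5.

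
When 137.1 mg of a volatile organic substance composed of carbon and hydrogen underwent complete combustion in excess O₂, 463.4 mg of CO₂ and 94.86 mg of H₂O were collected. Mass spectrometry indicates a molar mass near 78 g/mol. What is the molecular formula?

mol C = 0.4634 g CO₂ ÷ 44.009 g/mol = 0.010530 mol
mol H = 2 × 0.09486 g H₂O ÷ 18.015 g/mol = 0.010531 mol
Divide by the smallest (0.010530 mol): C 1.000, H 1.000
Empirical formula: CH
Empirical-formula mass = 13.02 g/mol; 78 ÷ 13.02 ≈ 6, so the molecular formula is C6H6.

C6H6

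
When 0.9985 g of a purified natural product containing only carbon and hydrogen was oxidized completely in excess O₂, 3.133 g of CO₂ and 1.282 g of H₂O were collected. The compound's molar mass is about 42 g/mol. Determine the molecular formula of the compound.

C3H6

mol C = 3.133 g CO₂ ÷ 44.009 g/mol = 0.071190 mol
mol H = 2 × 1.282 g H₂O ÷ 18.015 g/mol = 0.14233 mol
Divide by the smallest (0.071190 mol): C 1.000, H 1.999
Empirical formula: CH2
Empirical-formula mass = 14.03 g/mol; 42 ÷ 14.03 ≈ 3, so the molecular formula is C3H6.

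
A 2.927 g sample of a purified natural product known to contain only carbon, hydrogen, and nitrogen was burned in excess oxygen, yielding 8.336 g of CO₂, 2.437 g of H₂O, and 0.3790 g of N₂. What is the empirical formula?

mol C = 8.336 g CO₂ ÷ 44.009 g/mol = 0.18942 mol
mol H = 2 × 2.437 g H₂O ÷ 18.015 g/mol = 0.27055 mol
mol N = 2 × 0.3790 g N₂ ÷ 28.014 g/mol = 0.027058 mol
Divide by the smallest (0.027058 mol): C 7.000, H 9.999, N 1.000

C7H10N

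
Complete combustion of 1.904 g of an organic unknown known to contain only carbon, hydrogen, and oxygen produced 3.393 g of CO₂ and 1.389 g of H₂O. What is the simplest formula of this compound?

mol C = 3.393 g CO₂ ÷ 44.009 g/mol = 0.077098 mol
mol H = 2 × 1.389 g H₂O ÷ 18.015 g/mol = 0.15420 mol
mass O = 1.904 − (0.92602 + 0.15544) = 0.82254 g → mol O = 0.82254 ÷ 15.999 = 0.051412 mol
Divide by the smallest (0.051412 mol): C 1.500, H 2.999, O 1.000
Multiplying each by 2 gives whole numbers: C 3.00, H 6.00, O 2.00

C3H6O2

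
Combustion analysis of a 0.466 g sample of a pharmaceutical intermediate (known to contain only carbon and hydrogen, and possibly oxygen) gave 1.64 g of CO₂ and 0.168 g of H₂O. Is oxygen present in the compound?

mol C = 1.64 g CO₂ ÷ 44.009 g/mol = 0.03727 mol
mol H = 2 × 0.168 g H₂O ÷ 18.015 g/mol = 0.01865 mol
C and H together account for 0.4664 g — essentially the entire 0.466 g sample — so the compound contains no oxygen.

no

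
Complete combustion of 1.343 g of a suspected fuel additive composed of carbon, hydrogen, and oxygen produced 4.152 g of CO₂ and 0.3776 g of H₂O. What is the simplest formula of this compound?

mol C = 4.152 g CO₂ ÷ 44.009 g/mol = 0.094344 mol
mol H = 2 × 0.3776 g H₂O ÷ 18.015 g/mol = 0.041921 mol
mass O = 1.343 − (1.1332 + 0.042256) = 0.16757 g → mol O = 0.16757 ÷ 15.999 = 0.010474 mol
Divide by the smallest (0.010474 mol): C 9.007, H 4.002, O 1.000

C9H4O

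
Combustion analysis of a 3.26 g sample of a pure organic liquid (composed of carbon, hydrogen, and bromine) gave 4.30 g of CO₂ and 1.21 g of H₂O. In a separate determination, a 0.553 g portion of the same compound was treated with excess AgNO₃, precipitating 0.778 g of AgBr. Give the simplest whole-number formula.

mol C = 4.30 g CO₂ ÷ 44.009 g/mol = 0.09771 mol
mol H = 2 × 1.21 g H₂O ÷ 18.015 g/mol = 0.1343 mol
From the AgBr data: mol Br per gram of compound = (0.778 ÷ 187.772) ÷ 0.553 = 0.007492 mol/g, so in the 3.26 g combustion sample mol Br = 0.02443 mol
Divide by the smallest (0.02443 mol): C 4.000, H 5.500, Br 1.000
Multiplying each by 2 gives whole numbers: C 8.00, H 11.00, Br 2.00

C8H11Br2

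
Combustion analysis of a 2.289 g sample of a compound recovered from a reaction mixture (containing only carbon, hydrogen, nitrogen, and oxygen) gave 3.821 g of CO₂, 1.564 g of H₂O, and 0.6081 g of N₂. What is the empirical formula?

C6H12N3O2

mol C = 3.821 g CO₂ ÷ 44.009 g/mol = 0.086823 mol
mol H = 2 × 1.564 g H₂O ÷ 18.015 g/mol = 0.17363 mol
mol N = 2 × 0.6081 g N₂ ÷ 28.014 g/mol = 0.043414 mol
mass O = 2.289 − (1.0428 + 0.17502 + 0.60810) = 0.46304 g → mol O = 0.46304 ÷ 15.999 = 0.028942 mol
Divide by the smallest (0.028942 mol): C 3.000, H 5.999, N 1.500, O 1.000
Multiplying each by 2 gives whole numbers: C 6.00, H 12.00, N 3.00, O 2.00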